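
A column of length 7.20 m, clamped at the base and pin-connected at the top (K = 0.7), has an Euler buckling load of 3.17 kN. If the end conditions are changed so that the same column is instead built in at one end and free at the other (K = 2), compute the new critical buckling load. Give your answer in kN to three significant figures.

P_cr ≈ 0.388 kN

P_cr ∝ 1/K², so P_cr,new = P_cr,old × (K_old/K_new)² = 3.17 × (0.7/2)²
= 3.17 × 0.1225 = 0.388 kN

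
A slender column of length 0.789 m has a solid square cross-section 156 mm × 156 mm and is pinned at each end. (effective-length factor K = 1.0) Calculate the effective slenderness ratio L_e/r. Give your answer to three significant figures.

For a square r = a/√12 = 156/√12 = 45.03 mm
L_e = K·L = 1 × 0.789 m = 0.7890 m = 789.00 mm
λ = L_e / r_min = 789.00 / 45.03 = 17.5

λ ≈ 17.5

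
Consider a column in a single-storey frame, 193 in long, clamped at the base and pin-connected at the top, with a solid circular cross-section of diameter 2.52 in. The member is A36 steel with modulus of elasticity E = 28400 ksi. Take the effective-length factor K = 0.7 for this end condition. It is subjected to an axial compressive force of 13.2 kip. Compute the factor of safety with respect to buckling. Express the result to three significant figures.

n ≈ 2.30

I = πd⁴/64 = π×2.52⁴/64 = 1.980 in⁴
Effective length L_e = K·L = 0.7 × 193 = 135.1 in
P_cr = π²EI / L_e² = π² × 28400×10³ × 1.980 / 135.1² = 3.040×10^4 lb
Factor of safety n = P_cr / P = 30.400 / 13.2 = 2.30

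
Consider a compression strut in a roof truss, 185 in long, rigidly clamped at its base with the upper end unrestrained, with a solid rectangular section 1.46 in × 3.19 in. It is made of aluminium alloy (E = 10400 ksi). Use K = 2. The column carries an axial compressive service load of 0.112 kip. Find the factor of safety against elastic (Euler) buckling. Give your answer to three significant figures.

Buckling occurs about the weak axis: I_min = h·b³/12 with b = 1.46 in (the shorter side).
I_min = 3.19×1.46³/12 = 0.8273 in⁴
Effective length L_e = K·L = 2 × 185 = 370.0 in
P_cr = π²EI / L_e² = π² × 10400×10³ × 0.8273 / 370.0² = 620.3 lb
Factor of safety n = P_cr / P = 0.62029 / 0.112 = 5.54

n ≈ 5.54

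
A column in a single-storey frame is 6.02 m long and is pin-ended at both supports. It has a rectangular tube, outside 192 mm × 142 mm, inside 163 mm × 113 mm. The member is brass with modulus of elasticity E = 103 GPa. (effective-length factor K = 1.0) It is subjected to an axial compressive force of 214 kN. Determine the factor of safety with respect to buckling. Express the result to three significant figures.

Weak-axis I_min = (h_o·b_o³ − h_i·b_i³)/12 with b_o = 142, b_i = 113.0 mm (shorter outer/inner sides).
I_min = (192×142³ − 163.0×113.0³)/12 = 2.621×10^7 mm⁴
I = 2.621×10^7 mm⁴ = 2.621×10^-5 m⁴
Effective length L_e = K·L = 1 × 6.02 = 6.020 m
P_cr = π²EI / L_e² = π² × 103×10⁹ × 2.621×10^-5 / 6.020² = 7.353×10^5 N
Factor of safety n = P_cr / P = 735.30 / 214 = 3.44

n ≈ 3.44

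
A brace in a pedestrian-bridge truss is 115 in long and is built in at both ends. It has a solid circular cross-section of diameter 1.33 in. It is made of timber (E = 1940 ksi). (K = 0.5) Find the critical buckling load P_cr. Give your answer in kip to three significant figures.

I = πd⁴/64 = π×1.33⁴/64 = 0.1536 in⁴
Effective length L_e = K·L = 0.5 × 115 = 57.50 in
P_cr = π²EI / L_e² = π² × 1940×10³ × 0.1536 / 57.50² = 889.5 lb

P_cr ≈ 0.889 kip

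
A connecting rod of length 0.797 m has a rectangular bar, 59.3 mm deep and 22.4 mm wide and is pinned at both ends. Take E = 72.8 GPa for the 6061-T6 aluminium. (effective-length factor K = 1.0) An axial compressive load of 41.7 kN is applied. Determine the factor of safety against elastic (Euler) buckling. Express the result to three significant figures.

n ≈ 1.51

Buckling occurs about the weak axis: I_min = h·b³/12 with b = 22.4 mm (the shorter side).
I_min = 59.3×22.4³/12 = 5.554×10^4 mm⁴
I = 5.554×10^4 mm⁴ = 5.554×10^-8 m⁴
Effective length L_e = K·L = 1 × 0.797 = 0.7970 m
P_cr = π²EI / L_e² = π² × 72.8×10⁹ × 5.554×10^-8 / 0.7970² = 6.282×10^4 N
Factor of safety n = P_cr / P = 62.825 / 41.7 = 1.51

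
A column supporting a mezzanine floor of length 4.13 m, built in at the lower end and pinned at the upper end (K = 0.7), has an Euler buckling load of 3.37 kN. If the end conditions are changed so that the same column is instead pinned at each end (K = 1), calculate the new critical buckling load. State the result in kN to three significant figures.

P_cr ∝ 1/K², so P_cr,new = P_cr,old × (K_old/K_new)² = 3.37 × (0.7/1)²
= 3.37 × 0.4900 = 1.65 kN

P_cr ≈ 1.65 kN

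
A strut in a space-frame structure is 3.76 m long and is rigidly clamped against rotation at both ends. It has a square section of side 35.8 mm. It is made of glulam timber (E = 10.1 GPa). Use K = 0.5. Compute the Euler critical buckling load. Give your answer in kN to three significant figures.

P_cr ≈ 3.86 kN

I = a⁴/12 = 35.8⁴/12 = 1.369×10^5 mm⁴
I = 1.369×10^5 mm⁴ = 1.369×10^-7 m⁴
Effective length L_e = K·L = 0.5 × 3.76 = 1.880 m
P_cr = π²EI / L_e² = π² × 10.1×10⁹ × 1.369×10^-7 / 1.880² = 3.861×10^3 N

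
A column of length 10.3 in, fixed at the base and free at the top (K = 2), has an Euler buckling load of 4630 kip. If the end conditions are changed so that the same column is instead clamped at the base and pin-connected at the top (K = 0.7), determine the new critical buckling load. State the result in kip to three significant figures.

P_cr ∝ 1/K², so P_cr,new = P_cr,old × (K_old/K_new)² = 4630 × (2/0.7)²
= 4630 × 8.163 = 37800 kip

P_cr ≈ 37800 kip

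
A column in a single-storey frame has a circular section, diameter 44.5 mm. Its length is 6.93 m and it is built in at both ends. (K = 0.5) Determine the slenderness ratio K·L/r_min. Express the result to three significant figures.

For a solid circle r = d/4 = 44.5/4 = 11.12 mm
L_e = K·L = 0.5 × 6.93 m = 3.465 m = 3465.0 mm
λ = L_e / r_min = 3465.0 / 11.12 = 311

λ ≈ 311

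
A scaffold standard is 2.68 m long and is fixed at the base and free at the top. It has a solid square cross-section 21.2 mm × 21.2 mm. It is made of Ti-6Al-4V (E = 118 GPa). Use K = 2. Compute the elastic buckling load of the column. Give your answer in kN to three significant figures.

I = a⁴/12 = 21.2⁴/12 = 1.683×10^4 mm⁴
I = 1.683×10^4 mm⁴ = 1.683×10^-8 m⁴
Effective length L_e = K·L = 2 × 2.68 = 5.360 m
P_cr = π²EI / L_e² = π² × 118×10⁹ × 1.683×10^-8 / 5.360² = 682.4 N

P_cr ≈ 0.682 kN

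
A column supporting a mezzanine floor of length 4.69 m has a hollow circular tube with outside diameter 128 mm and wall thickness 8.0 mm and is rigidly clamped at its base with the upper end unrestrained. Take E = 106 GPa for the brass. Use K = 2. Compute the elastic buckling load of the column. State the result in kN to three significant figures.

Inner diameter d_i = 128 − 2×8.0 = 112.0 mm
I = π(d_o⁴ − d_i⁴)/64 = π(128⁴ − 112.0⁴)/64 = 5.453×10^6 mm⁴
I = 5.453×10^6 mm⁴ = 5.453×10^-6 m⁴
Effective length L_e = K·L = 2 × 4.69 = 9.380 m
P_cr = π²EI / L_e² = π² × 106×10⁹ × 5.453×10^-6 / 9.380² = 6.484×10^4 N

P_cr ≈ 64.8 kN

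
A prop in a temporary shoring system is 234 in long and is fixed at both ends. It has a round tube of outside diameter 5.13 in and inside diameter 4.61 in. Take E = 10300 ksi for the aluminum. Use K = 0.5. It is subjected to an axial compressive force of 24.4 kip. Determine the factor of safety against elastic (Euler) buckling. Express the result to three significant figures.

d_o = 5.13 in, d_i = 4.61 in
I = π(d_o⁴ − d_i⁴)/64 = π(5.13⁴ − 4.610⁴)/64 = 11.83 in⁴
Effective length L_e = K·L = 0.5 × 234 = 117.0 in
P_cr = π²EI / L_e² = π² × 10300×10³ × 11.83 / 117.0² = 8.783×10^4 lb
Factor of safety n = P_cr / P = 87.826 / 24.4 = 3.60

n ≈ 3.60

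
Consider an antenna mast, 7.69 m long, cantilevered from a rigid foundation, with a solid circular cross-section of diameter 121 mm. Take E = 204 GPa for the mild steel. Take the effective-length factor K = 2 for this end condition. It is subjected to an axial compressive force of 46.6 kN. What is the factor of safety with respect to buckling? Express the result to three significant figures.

I = πd⁴/64 = π×121⁴/64 = 1.052×10^7 mm⁴
I = 1.052×10^7 mm⁴ = 1.052×10^-5 m⁴
Effective length L_e = K·L = 2 × 7.69 = 15.38 m
P_cr = π²EI / L_e² = π² × 204×10⁹ × 1.052×10^-5 / 15.38² = 8.956×10^4 N
Factor of safety n = P_cr / P = 89.563 / 46.6 = 1.92

n ≈ 1.92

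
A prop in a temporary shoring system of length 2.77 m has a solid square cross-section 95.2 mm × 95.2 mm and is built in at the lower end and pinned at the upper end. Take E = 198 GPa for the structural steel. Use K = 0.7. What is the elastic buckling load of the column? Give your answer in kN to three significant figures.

P_cr ≈ 3560 kN

I = a⁴/12 = 95.2⁴/12 = 6.845×10^6 mm⁴
I = 6.845×10^6 mm⁴ = 6.845×10^-6 m⁴
Effective length L_e = K·L = 0.7 × 2.77 = 1.939 m
P_cr = π²EI / L_e² = π² × 198×10⁹ × 6.845×10^-6 / 1.939² = 3.558×10^6 N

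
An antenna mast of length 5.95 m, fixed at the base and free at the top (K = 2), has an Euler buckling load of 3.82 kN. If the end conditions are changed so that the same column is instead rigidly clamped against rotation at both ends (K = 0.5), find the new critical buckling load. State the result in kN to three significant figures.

P_cr ∝ 1/K², so P_cr,new = P_cr,old × (K_old/K_new)² = 3.82 × (2/0.5)²
= 3.82 × 16.00 = 61.1 kN

P_cr ≈ 61.1 kN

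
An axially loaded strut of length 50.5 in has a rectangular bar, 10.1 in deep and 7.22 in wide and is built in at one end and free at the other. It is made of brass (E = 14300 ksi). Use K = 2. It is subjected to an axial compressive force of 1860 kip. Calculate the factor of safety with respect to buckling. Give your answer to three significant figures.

Buckling occurs about the weak axis: I_min = h·b³/12 with b = 7.22 in (the shorter side).
I_min = 10.1×7.22³/12 = 316.8 in⁴
Effective length L_e = K·L = 2 × 50.5 = 101.0 in
P_cr = π²EI / L_e² = π² × 14300×10³ × 316.8 / 101.0² = 4.383×10^6 lb
Factor of safety n = P_cr / P = 4382.7 / 1860 = 2.36

n ≈ 2.36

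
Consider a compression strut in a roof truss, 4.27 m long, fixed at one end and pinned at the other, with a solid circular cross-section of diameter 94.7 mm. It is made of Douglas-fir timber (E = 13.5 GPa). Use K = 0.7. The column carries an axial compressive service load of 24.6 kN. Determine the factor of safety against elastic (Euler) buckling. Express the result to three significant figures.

I = πd⁴/64 = π×94.7⁴/64 = 3.948×10^6 mm⁴
I = 3.948×10^6 mm⁴ = 3.948×10^-6 m⁴
Effective length L_e = K·L = 0.7 × 4.27 = 2.989 m
P_cr = π²EI / L_e² = π² × 13.5×10⁹ × 3.948×10^-6 / 2.989² = 5.888×10^4 N
Factor of safety n = P_cr / P = 58.878 / 24.6 = 2.39

n ≈ 2.39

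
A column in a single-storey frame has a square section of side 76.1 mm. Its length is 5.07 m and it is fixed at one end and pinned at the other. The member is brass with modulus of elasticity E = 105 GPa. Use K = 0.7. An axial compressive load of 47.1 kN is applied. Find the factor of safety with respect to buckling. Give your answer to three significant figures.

n ≈ 4.88

I = a⁴/12 = 76.1⁴/12 = 2.795×10^6 mm⁴
I = 2.795×10^6 mm⁴ = 2.795×10^-6 m⁴
Effective length L_e = K·L = 0.7 × 5.07 = 3.549 m
P_cr = π²EI / L_e² = π² × 105×10⁹ × 2.795×10^-6 / 3.549² = 2.300×10^5 N
Factor of safety n = P_cr / P = 229.95 / 47.1 = 4.88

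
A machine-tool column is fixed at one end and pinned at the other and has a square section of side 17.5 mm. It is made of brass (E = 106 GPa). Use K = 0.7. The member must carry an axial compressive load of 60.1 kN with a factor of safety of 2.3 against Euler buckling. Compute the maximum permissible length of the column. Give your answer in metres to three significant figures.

I = a⁴/12 = 17.5⁴/12 = 7.816×10^3 mm⁴
I = 7.816×10^-9 m⁴
Required critical load P_cr = n·P = 2.3 × 60.1 = 138.2 kN = 1.382×10^5 N
From P_cr = π²EI/(K·L)²:  L = (1/K)·√(π²EI/P_cr) = (1/0.7)·√(π²×1.06×10^11×7.816×10^-9/1.382×10^5)
L = 0.347 m

L_max ≈ 0.347 m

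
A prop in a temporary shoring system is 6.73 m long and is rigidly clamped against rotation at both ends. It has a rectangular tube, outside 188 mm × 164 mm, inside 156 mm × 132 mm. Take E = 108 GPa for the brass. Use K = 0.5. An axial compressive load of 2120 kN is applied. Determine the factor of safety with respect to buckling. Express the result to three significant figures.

Weak-axis I_min = (h_o·b_o³ − h_i·b_i³)/12 with b_o = 164, b_i = 132.0 mm (shorter outer/inner sides).
I_min = (188×164³ − 156.0×132.0³)/12 = 3.921×10^7 mm⁴
I = 3.921×10^7 mm⁴ = 3.921×10^-5 m⁴
Effective length L_e = K·L = 0.5 × 6.73 = 3.365 m
P_cr = π²EI / L_e² = π² × 108×10⁹ × 3.921×10^-5 / 3.365² = 3.691×10^6 N
Factor of safety n = P_cr / P = 3690.6 / 2120 = 1.74

n ≈ 1.74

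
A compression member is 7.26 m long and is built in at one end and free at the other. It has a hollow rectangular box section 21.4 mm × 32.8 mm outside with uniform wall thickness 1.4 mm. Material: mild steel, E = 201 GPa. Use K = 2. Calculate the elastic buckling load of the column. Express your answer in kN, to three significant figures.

P_cr ≈ 0.101 kN

Inner dimensions: h_i = 32.8 − 2×1.4 = 30.00 mm, b_i = 21.4 − 2×1.4 = 18.60 mm
Weak-axis I_min = (h_o·b_o³ − h_i·b_i³)/12 with b_o = 21.4, b_i = 18.60 mm (shorter outer/inner sides).
I_min = (32.8×21.4³ − 30.00×18.60³)/12 = 1.070×10^4 mm⁴
I = 1.070×10^4 mm⁴ = 1.070×10^-8 m⁴
Effective length L_e = K·L = 2 × 7.26 = 14.52 m
P_cr = π²EI / L_e² = π² × 201×10⁹ × 1.070×10^-8 / 14.52² = 100.7 N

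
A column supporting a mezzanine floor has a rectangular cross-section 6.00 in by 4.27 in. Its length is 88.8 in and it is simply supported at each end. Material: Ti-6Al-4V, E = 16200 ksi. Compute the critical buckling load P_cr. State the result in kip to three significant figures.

Buckling occurs about the weak axis: I_min = h·b³/12 with b = 4.27 in (the shorter side).
I_min = 6.00×4.27³/12 = 38.93 in⁴
Effective length L_e = K·L = 1 × 88.8 = 88.80 in
P_cr = π²EI / L_e² = π² × 16200×10³ × 38.93 / 88.80² = 7.893×10^5 lb

P_cr ≈ 789 kip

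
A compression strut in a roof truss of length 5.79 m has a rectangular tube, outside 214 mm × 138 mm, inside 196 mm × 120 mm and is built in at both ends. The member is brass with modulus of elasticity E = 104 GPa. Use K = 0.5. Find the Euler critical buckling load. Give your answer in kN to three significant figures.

P_cr ≈ 2280 kN

Weak-axis I_min = (h_o·b_o³ − h_i·b_i³)/12 with b_o = 138, b_i = 120.0 mm (shorter outer/inner sides).
I_min = (214×138³ − 196.0×120.0³)/12 = 1.864×10^7 mm⁴
I = 1.864×10^7 mm⁴ = 1.864×10^-5 m⁴
Effective length L_e = K·L = 0.5 × 5.79 = 2.895 m
P_cr = π²EI / L_e² = π² × 104×10⁹ × 1.864×10^-5 / 2.895² = 2.283×10^6 N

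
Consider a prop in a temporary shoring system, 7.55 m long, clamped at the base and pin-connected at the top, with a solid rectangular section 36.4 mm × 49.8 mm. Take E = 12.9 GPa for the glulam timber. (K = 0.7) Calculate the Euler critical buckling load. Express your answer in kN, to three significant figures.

Buckling occurs about the weak axis: I_min = h·b³/12 with b = 36.4 mm (the shorter side).
I_min = 49.8×36.4³/12 = 2.001×10^5 mm⁴
I = 2.001×10^5 mm⁴ = 2.001×10^-7 m⁴
Effective length L_e = K·L = 0.7 × 7.55 = 5.285 m
P_cr = π²EI / L_e² = π² × 12.9×10⁹ × 2.001×10^-7 / 5.285² = 912.3 N

P_cr ≈ 0.912 kN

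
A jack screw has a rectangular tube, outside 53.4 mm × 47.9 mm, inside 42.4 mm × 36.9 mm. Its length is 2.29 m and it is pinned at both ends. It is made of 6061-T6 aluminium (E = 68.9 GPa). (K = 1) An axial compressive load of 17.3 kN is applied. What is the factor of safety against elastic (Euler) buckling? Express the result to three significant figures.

n ≈ 2.34

Weak-axis I_min = (h_o·b_o³ − h_i·b_i³)/12 with b_o = 47.9, b_i = 36.90 mm (shorter outer/inner sides).
I_min = (53.4×47.9³ − 42.40×36.90³)/12 = 3.115×10^5 mm⁴
I = 3.115×10^5 mm⁴ = 3.115×10^-7 m⁴
Effective length L_e = K·L = 1 × 2.29 = 2.290 m
P_cr = π²EI / L_e² = π² × 68.9×10⁹ × 3.115×10^-7 / 2.290² = 4.040×10^4 N
Factor of safety n = P_cr / P = 40.398 / 17.3 = 2.34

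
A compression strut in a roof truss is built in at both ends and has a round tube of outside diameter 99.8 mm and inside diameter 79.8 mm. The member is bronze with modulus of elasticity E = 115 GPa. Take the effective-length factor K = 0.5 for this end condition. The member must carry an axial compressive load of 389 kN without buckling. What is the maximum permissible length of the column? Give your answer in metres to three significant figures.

d_o = 99.8 mm, d_i = 79.8 mm
I = π(d_o⁴ − d_i⁴)/64 = π(99.8⁴ − 79.80⁴)/64 = 2.879×10^6 mm⁴
I = 2.879×10^-6 m⁴
At the buckling limit P_cr = P = 3.890×10^5 N
From P_cr = π²EI/(K·L)²:  L = (1/K)·√(π²EI/P_cr) = (1/0.5)·√(π²×1.15×10^11×2.879×10^-6/3.890×10^5)
L = 5.80 m

L_max ≈ 5.80 m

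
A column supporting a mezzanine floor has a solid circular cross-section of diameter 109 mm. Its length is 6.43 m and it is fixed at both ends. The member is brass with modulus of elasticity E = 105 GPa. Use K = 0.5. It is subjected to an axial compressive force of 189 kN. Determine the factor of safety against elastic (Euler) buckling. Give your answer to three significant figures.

n ≈ 3.68

I = πd⁴/64 = π×109⁴/64 = 6.929×10^6 mm⁴
I = 6.929×10^6 mm⁴ = 6.929×10^-6 m⁴
Effective length L_e = K·L = 0.5 × 6.43 = 3.215 m
P_cr = π²EI / L_e² = π² × 105×10⁹ × 6.929×10^-6 / 3.215² = 6.947×10^5 N
Factor of safety n = P_cr / P = 694.71 / 189 = 3.68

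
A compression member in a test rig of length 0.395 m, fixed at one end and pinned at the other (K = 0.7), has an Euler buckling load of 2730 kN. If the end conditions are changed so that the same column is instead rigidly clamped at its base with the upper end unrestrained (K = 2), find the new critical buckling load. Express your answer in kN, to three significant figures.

P_cr ∝ 1/K², so P_cr,new = P_cr,old × (K_old/K_new)² = 2730 × (0.7/2)²
= 2730 × 0.1225 = 334 kN

P_cr ≈ 334 kN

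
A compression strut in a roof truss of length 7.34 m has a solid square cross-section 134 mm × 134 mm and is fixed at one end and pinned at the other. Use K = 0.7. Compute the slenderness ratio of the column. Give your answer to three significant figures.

I = a⁴/12 = 134⁴/12 = 2.687×10^7 mm⁴
A = 1.796×10^4 mm²;  r_min = √(I/A) = √(2.687×10^7/1.796×10^4) = 38.68 mm
L_e = K·L = 0.7 × 7.34 m = 5.138 m = 5138.0 mm
λ = L_e / r_min = 5138.0 / 38.68 = 133

λ ≈ 133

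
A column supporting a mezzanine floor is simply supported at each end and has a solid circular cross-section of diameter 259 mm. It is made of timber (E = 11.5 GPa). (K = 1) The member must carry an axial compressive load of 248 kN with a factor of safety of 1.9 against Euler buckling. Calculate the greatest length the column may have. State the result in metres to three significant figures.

I = πd⁴/64 = π×259⁴/64 = 2.209×10^8 mm⁴
I = 2.209×10^-4 m⁴
Required critical load P_cr = n·P = 1.9 × 248 = 471.2 kN = 4.712×10^5 N
From P_cr = π²EI/(K·L)²:  L = (1/K)·√(π²EI/P_cr) = (1/1)·√(π²×1.15×10^10×2.209×10^-4/4.712×10^5)
L = 7.29 m

L_max ≈ 7.29 m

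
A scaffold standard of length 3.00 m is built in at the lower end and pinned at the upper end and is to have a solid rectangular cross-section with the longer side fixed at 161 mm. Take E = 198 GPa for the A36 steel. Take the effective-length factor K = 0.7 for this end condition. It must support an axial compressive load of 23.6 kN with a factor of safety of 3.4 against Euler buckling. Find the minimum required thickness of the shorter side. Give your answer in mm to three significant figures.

Required P_cr = n·P = 3.4 × 23.6 = 80.24 kN
L_e = K·L = 0.7 × 3.00 = 2.100 m
Required I = P_cr·L_e²/(π²E) = 8.024×10^4 × 2.100² / (π² × 1.98×10^11) = 1.811×10^-7 m⁴
I_req = 1.811×10^5 mm⁴
Rectangle, weak axis: I_min = h·b³/12 with h = 161 mm fixed  ⇒  b = (12I/h)^(1/3) = 23.8 mm

b ≈ 23.8 mm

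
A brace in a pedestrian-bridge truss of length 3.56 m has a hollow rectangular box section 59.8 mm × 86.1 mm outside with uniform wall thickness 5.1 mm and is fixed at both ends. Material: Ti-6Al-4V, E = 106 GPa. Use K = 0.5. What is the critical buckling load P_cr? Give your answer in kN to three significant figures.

P_cr ≈ 252 kN

Inner dimensions: h_i = 86.1 − 2×5.1 = 75.90 mm, b_i = 59.8 − 2×5.1 = 49.60 mm
Weak-axis I_min = (h_o·b_o³ − h_i·b_i³)/12 with b_o = 59.8, b_i = 49.60 mm (shorter outer/inner sides).
I_min = (86.1×59.8³ − 75.90×49.60³)/12 = 7.626×10^5 mm⁴
I = 7.626×10^5 mm⁴ = 7.626×10^-7 m⁴
Effective length L_e = K·L = 0.5 × 3.56 = 1.780 m
P_cr = π²EI / L_e² = π² × 106×10⁹ × 7.626×10^-7 / 1.780² = 2.518×10^5 N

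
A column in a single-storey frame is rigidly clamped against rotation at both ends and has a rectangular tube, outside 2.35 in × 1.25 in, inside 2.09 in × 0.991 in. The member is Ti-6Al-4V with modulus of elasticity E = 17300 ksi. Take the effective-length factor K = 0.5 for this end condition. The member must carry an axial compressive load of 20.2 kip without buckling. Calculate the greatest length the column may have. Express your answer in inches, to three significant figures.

Weak-axis I_min = (h_o·b_o³ − h_i·b_i³)/12 with b_o = 1.25, b_i = 0.9910 in (shorter outer/inner sides).
I_min = (2.35×1.25³ − 2.090×0.9910³)/12 = 0.2130 in⁴
At the buckling limit P_cr = P = 2.020×10^4 lb
From P_cr = π²EI/(K·L)²:  L = (1/K)·√(π²EI/P_cr) = (1/0.5)·√(π²×1.73×10^7×0.2130/2.020×10^4)
L = 84.9 in

L_max ≈ 84.9 in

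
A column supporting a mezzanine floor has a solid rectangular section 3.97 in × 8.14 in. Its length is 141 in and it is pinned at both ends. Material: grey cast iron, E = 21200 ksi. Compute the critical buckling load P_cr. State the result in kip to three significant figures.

P_cr ≈ 447 kip

Buckling occurs about the weak axis: I_min = h·b³/12 with b = 3.97 in (the shorter side).
I_min = 8.14×3.97³/12 = 42.44 in⁴
Effective length L_e = K·L = 1 × 141 = 141.0 in
P_cr = π²EI / L_e² = π² × 21200×10³ × 42.44 / 141.0² = 4.467×10^5 lb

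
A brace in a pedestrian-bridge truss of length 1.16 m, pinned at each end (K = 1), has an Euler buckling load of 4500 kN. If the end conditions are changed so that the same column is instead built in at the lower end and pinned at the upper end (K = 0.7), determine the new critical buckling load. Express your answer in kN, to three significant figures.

P_cr ∝ 1/K², so P_cr,new = P_cr,old × (K_old/K_new)² = 4500 × (1/0.7)²
= 4500 × 2.041 = 9180 kN

P_cr ≈ 9180 kN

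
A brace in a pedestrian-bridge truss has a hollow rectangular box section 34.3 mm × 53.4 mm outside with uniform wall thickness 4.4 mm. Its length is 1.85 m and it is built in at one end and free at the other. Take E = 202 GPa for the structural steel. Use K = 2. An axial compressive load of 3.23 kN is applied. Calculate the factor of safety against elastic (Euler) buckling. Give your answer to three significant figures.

Inner dimensions: h_i = 53.4 − 2×4.4 = 44.60 mm, b_i = 34.3 − 2×4.4 = 25.50 mm
Weak-axis I_min = (h_o·b_o³ − h_i·b_i³)/12 with b_o = 34.3, b_i = 25.50 mm (shorter outer/inner sides).
I_min = (53.4×34.3³ − 44.60×25.50³)/12 = 1.179×10^5 mm⁴
I = 1.179×10^5 mm⁴ = 1.179×10^-7 m⁴
Effective length L_e = K·L = 2 × 1.85 = 3.700 m
P_cr = π²EI / L_e² = π² × 202×10⁹ × 1.179×10^-7 / 3.700² = 1.718×10^4 N
Factor of safety n = P_cr / P = 17.176 / 3.23 = 5.32

n ≈ 5.32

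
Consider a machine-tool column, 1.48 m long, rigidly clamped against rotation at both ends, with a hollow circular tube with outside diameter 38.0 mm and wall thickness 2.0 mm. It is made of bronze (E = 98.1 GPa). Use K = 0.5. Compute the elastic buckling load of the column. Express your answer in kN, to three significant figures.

Inner diameter d_i = 38.0 − 2×2.0 = 34.00 mm
I = π(d_o⁴ − d_i⁴)/64 = π(38.0⁴ − 34.00⁴)/64 = 3.676×10^4 mm⁴
I = 3.676×10^4 mm⁴ = 3.676×10^-8 m⁴
Effective length L_e = K·L = 0.5 × 1.48 = 0.7400 m
P_cr = π²EI / L_e² = π² × 98.1×10⁹ × 3.676×10^-8 / 0.7400² = 6.499×10^4 N

P_cr ≈ 65.0 kN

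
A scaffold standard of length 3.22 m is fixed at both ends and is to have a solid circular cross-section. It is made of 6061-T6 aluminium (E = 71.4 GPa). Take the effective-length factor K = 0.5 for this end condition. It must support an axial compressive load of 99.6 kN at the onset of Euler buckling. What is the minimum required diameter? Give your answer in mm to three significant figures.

d ≈ 52.3 mm

L_e = K·L = 0.5 × 3.22 = 1.610 m
Required I = P_cr·L_e²/(π²E) = 9.960×10^4 × 1.610² / (π² × 7.14×10^10) = 3.664×10^-7 m⁴
I_req = 3.664×10^5 mm⁴
Solid circle: I = πd⁴/64  ⇒  d = (64I/π)^(1/4) = (64×3.664×10^5/π)^(1/4) = 52.3 mm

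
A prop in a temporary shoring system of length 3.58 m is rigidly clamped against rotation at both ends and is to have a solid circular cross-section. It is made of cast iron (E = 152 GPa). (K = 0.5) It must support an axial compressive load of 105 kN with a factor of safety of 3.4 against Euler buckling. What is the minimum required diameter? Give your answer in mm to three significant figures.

Required P_cr = n·P = 3.4 × 105 = 357.0 kN
L_e = K·L = 0.5 × 3.58 = 1.790 m
Required I = P_cr·L_e²/(π²E) = 3.570×10^5 × 1.790² / (π² × 1.52×10^11) = 7.625×10^-7 m⁴
I_req = 7.625×10^5 mm⁴
Solid circle: I = πd⁴/64  ⇒  d = (64I/π)^(1/4) = (64×7.625×10^5/π)^(1/4) = 62.8 mm

d ≈ 62.8 mm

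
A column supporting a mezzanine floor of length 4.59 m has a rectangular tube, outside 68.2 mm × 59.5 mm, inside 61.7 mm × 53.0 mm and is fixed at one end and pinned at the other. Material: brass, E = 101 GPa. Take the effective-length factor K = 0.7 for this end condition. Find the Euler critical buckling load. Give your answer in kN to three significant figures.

Weak-axis I_min = (h_o·b_o³ − h_i·b_i³)/12 with b_o = 59.5, b_i = 53.00 mm (shorter outer/inner sides).
I_min = (68.2×59.5³ − 61.70×53.00³)/12 = 4.317×10^5 mm⁴
I = 4.317×10^5 mm⁴ = 4.317×10^-7 m⁴
Effective length L_e = K·L = 0.7 × 4.59 = 3.213 m
P_cr = π²EI / L_e² = π² × 101×10⁹ × 4.317×10^-7 / 3.213² = 4.168×10^4 N

P_cr ≈ 41.7 kN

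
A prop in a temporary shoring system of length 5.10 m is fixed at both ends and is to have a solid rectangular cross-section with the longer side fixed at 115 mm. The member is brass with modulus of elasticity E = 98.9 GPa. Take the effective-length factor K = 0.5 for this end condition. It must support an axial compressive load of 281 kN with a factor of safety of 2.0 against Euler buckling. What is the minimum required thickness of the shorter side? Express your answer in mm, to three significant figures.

Required P_cr = n·P = 2.0 × 281 = 562.0 kN
L_e = K·L = 0.5 × 5.10 = 2.550 m
Required I = P_cr·L_e²/(π²E) = 5.620×10^5 × 2.550² / (π² × 9.89×10^10) = 3.744×10^-6 m⁴
I_req = 3.744×10^6 mm⁴
Rectangle, weak axis: I_min = h·b³/12 with h = 115 mm fixed  ⇒  b = (12I/h)^(1/3) = 73.1 mm

b ≈ 73.1 mm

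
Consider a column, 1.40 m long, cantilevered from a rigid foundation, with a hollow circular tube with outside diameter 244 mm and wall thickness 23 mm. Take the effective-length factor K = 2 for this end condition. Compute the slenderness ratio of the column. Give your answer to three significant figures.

Inner diameter d_i = 244 − 2×23 = 198.0 mm
I = π(d_o⁴ − d_i⁴)/64 = π(244⁴ − 198.0⁴)/64 = 9.855×10^7 mm⁴
A = 1.597×10^4 mm²;  r_min = √(I/A) = √(9.855×10^7/1.597×10^4) = 78.56 mm
L_e = K·L = 2 × 1.40 m = 2.800 m = 2800.0 mm
λ = L_e / r_min = 2800.0 / 78.56 = 35.6

λ ≈ 35.6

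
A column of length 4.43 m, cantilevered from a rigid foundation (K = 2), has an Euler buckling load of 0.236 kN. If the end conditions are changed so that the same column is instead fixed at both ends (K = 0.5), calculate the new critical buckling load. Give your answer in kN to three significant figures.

P_cr ∝ 1/K², so P_cr,new = P_cr,old × (K_old/K_new)² = 0.236 × (2/0.5)²
= 0.236 × 16.00 = 3.78 kN

P_cr ≈ 3.78 kN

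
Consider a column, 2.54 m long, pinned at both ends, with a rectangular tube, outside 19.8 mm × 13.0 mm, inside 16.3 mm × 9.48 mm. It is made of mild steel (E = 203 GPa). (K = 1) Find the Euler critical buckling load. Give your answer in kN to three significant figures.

Weak-axis I_min = (h_o·b_o³ − h_i·b_i³)/12 with b_o = 13.0, b_i = 9.480 mm (shorter outer/inner sides).
I_min = (19.8×13.0³ − 16.30×9.480³)/12 = 2.468×10^3 mm⁴
I = 2.468×10^3 mm⁴ = 2.468×10^-9 m⁴
Effective length L_e = K·L = 1 × 2.54 = 2.540 m
P_cr = π²EI / L_e² = π² × 203×10⁹ × 2.468×10^-9 / 2.540² = 766.4 N

P_cr ≈ 0.766 kN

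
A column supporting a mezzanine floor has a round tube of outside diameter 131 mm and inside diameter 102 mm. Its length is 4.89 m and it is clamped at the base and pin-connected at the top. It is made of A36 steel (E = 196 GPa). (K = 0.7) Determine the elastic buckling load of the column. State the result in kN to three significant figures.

d_o = 131 mm, d_i = 102 mm
I = π(d_o⁴ − d_i⁴)/64 = π(131⁴ − 102.0⁴)/64 = 9.143×10^6 mm⁴
I = 9.143×10^6 mm⁴ = 9.143×10^-6 m⁴
Effective length L_e = K·L = 0.7 × 4.89 = 3.423 m
P_cr = π²EI / L_e² = π² × 196×10⁹ × 9.143×10^-6 / 3.423² = 1.509×10^6 N

P_cr ≈ 1510 kN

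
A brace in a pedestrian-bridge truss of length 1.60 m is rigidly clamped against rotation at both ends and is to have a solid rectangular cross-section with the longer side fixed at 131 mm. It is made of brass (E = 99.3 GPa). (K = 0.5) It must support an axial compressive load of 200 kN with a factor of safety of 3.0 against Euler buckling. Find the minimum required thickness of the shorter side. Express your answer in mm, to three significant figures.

Required P_cr = n·P = 3.0 × 200 = 600.0 kN
L_e = K·L = 0.5 × 1.60 = 0.8000 m
Required I = P_cr·L_e²/(π²E) = 6.000×10^5 × 0.8000² / (π² × 9.93×10^10) = 3.918×10^-7 m⁴
I_req = 3.918×10^5 mm⁴
Rectangle, weak axis: I_min = h·b³/12 with h = 131 mm fixed  ⇒  b = (12I/h)^(1/3) = 33.0 mm

b ≈ 33.0 mm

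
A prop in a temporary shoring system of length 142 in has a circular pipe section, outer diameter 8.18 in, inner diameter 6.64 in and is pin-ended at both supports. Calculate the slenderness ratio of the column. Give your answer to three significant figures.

λ ≈ 53.9

d_o = 8.18 in, d_i = 6.64 in
I = π(d_o⁴ − d_i⁴)/64 = π(8.18⁴ − 6.640⁴)/64 = 124.4 in⁴
A = 17.92 in²;  r_min = √(I/A) = √(124.4/17.92) = 2.634 in
L_e = K·L = 1 × 142 = 142.0 in
λ = L_e / r_min = 142.00 / 2.634 = 53.9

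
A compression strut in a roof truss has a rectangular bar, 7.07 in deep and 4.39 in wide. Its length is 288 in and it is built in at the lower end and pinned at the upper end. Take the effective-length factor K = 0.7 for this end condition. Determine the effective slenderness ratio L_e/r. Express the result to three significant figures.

Buckling occurs about the weak axis: I_min = h·b³/12 with b = 4.39 in (the shorter side).
I_min = 7.07×4.39³/12 = 49.85 in⁴
A = 31.04 in²;  r_min = √(I/A) = √(49.85/31.04) = 1.267 in
L_e = K·L = 0.7 × 288 = 201.6 in
λ = L_e / r_min = 201.60 / 1.267 = 159

λ ≈ 159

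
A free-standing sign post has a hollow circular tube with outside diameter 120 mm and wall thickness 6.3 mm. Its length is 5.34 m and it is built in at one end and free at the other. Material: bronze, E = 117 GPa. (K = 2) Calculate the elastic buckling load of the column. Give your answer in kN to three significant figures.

P_cr ≈ 36.9 kN

Inner diameter d_i = 120 − 2×6.3 = 107.4 mm
I = π(d_o⁴ − d_i⁴)/64 = π(120⁴ − 107.4⁴)/64 = 3.648×10^6 mm⁴
I = 3.648×10^6 mm⁴ = 3.648×10^-6 m⁴
Effective length L_e = K·L = 2 × 5.34 = 10.68 m
P_cr = π²EI / L_e² = π² × 117×10⁹ × 3.648×10^-6 / 10.68² = 3.693×10^4 N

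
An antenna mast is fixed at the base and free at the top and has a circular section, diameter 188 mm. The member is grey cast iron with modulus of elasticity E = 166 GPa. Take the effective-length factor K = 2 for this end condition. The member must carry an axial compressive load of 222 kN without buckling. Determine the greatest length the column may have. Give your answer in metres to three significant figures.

I = πd⁴/64 = π×188⁴/64 = 6.132×10^7 mm⁴
I = 6.132×10^-5 m⁴
At the buckling limit P_cr = P = 2.220×10^5 N
From P_cr = π²EI/(K·L)²:  L = (1/K)·√(π²EI/P_cr) = (1/2)·√(π²×1.66×10^11×6.132×10^-5/2.220×10^5)
L = 10.6 m

L_max ≈ 10.6 m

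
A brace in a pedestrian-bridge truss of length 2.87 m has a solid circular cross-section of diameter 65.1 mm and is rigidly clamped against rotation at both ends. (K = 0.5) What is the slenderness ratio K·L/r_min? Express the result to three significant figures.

For a solid circle r = d/4 = 65.1/4 = 16.27 mm
L_e = K·L = 0.5 × 2.87 m = 1.435 m = 1435.0 mm
λ = L_e / r_min = 1435.0 / 16.27 = 88.2

λ ≈ 88.2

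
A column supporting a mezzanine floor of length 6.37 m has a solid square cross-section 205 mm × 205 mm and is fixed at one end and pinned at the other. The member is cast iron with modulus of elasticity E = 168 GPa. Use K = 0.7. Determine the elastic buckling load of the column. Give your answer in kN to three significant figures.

I = a⁴/12 = 205⁴/12 = 1.472×10^8 mm⁴
I = 1.472×10^8 mm⁴ = 1.472×10^-4 m⁴
Effective length L_e = K·L = 0.7 × 6.37 = 4.459 m
P_cr = π²EI / L_e² = π² × 168×10⁹ × 1.472×10^-4 / 4.459² = 1.227×10^7 N

P_cr ≈ 12300 kN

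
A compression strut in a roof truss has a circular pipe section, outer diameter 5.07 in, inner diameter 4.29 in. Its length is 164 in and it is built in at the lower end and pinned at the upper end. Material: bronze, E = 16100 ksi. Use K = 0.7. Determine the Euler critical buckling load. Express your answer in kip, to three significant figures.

d_o = 5.07 in, d_i = 4.29 in
I = π(d_o⁴ − d_i⁴)/64 = π(5.07⁴ − 4.290⁴)/64 = 15.81 in⁴
Effective length L_e = K·L = 0.7 × 164 = 114.8 in
P_cr = π²EI / L_e² = π² × 16100×10³ × 15.81 / 114.8² = 1.906×10^5 lb

P_cr ≈ 191 kip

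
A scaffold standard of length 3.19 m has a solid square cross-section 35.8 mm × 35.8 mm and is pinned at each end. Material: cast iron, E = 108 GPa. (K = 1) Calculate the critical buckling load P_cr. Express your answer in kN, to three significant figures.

I = a⁴/12 = 35.8⁴/12 = 1.369×10^5 mm⁴
I = 1.369×10^5 mm⁴ = 1.369×10^-7 m⁴
Effective length L_e = K·L = 1 × 3.19 = 3.190 m
P_cr = π²EI / L_e² = π² × 108×10⁹ × 1.369×10^-7 / 3.190² = 1.434×10^4 N

P_cr ≈ 14.3 kN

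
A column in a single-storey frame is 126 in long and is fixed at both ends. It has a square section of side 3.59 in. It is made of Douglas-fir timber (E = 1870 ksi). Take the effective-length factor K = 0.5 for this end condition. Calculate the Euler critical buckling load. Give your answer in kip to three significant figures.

P_cr ≈ 64.4 kip

I = a⁴/12 = 3.59⁴/12 = 13.84 in⁴
Effective length L_e = K·L = 0.5 × 126 = 63.00 in
P_cr = π²EI / L_e² = π² × 1870×10³ × 13.84 / 63.00² = 6.437×10^4 lb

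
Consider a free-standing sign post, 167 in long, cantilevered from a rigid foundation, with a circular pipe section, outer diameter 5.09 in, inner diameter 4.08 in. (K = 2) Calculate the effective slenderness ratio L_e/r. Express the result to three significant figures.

λ ≈ 205

d_o = 5.09 in, d_i = 4.08 in
I = π(d_o⁴ − d_i⁴)/64 = π(5.09⁴ − 4.080⁴)/64 = 19.35 in⁴
A = 7.274 in²;  r_min = √(I/A) = √(19.35/7.274) = 1.631 in
L_e = K·L = 2 × 167 = 334.0 in
λ = L_e / r_min = 334.00 / 1.631 = 205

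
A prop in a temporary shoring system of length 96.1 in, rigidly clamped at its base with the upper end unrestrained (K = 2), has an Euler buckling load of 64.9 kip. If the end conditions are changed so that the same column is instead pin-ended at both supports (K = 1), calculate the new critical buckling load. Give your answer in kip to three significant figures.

P_cr ≈ 260 kip

P_cr ∝ 1/K², so P_cr,new = P_cr,old × (K_old/K_new)² = 64.9 × (2/1)²
= 64.9 × 4.000 = 260 kip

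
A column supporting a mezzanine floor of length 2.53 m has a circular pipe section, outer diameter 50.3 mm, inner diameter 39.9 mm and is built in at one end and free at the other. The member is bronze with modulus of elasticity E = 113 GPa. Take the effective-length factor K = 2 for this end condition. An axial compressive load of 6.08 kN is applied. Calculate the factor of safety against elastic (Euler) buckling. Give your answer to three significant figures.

n ≈ 1.36

d_o = 50.3 mm, d_i = 39.9 mm
I = π(d_o⁴ − d_i⁴)/64 = π(50.3⁴ − 39.90⁴)/64 = 1.898×10^5 mm⁴
I = 1.898×10^5 mm⁴ = 1.898×10^-7 m⁴
Effective length L_e = K·L = 2 × 2.53 = 5.060 m
P_cr = π²EI / L_e² = π² × 113×10⁹ × 1.898×10^-7 / 5.060² = 8.268×10^3 N
Factor of safety n = P_cr / P = 8.2681 / 6.08 = 1.36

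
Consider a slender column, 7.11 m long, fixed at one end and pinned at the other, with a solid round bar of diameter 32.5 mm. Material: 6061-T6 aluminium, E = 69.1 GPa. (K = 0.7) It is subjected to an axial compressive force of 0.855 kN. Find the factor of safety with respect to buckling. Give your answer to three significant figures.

n ≈ 1.76

I = πd⁴/64 = π×32.5⁴/64 = 5.477×10^4 mm⁴
I = 5.477×10^4 mm⁴ = 5.477×10^-8 m⁴
Effective length L_e = K·L = 0.7 × 7.11 = 4.977 m
P_cr = π²EI / L_e² = π² × 69.1×10⁹ × 5.477×10^-8 / 4.977² = 1.508×10^3 N
Factor of safety n = P_cr / P = 1.5078 / 0.855 = 1.76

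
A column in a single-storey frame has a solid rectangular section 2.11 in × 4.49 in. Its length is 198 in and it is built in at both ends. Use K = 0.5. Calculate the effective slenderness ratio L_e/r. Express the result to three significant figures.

λ ≈ 163

For a rectangle r_min = b/√12 = 2.11/√12 = 0.6091 in
L_e = K·L = 0.5 × 198 = 99.00 in
λ = L_e / r_min = 99.000 / 0.6091 = 163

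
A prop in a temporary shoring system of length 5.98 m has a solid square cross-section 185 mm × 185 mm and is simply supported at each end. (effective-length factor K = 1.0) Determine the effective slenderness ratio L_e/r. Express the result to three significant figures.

λ ≈ 112

I = a⁴/12 = 185⁴/12 = 9.761×10^7 mm⁴
A = 3.422×10^4 mm²;  r_min = √(I/A) = √(9.761×10^7/3.422×10^4) = 53.40 mm
L_e = K·L = 1 × 5.98 m = 5.980 m = 5980.0 mm
λ = L_e / r_min = 5980.0 / 53.40 = 112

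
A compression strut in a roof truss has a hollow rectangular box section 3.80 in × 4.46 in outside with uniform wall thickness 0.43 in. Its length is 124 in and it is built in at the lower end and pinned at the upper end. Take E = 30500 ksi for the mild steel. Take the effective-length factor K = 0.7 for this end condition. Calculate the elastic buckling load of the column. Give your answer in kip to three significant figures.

Inner dimensions: h_i = 4.46 − 2×0.43 = 3.600 in, b_i = 3.80 − 2×0.43 = 2.940 in
Weak-axis I_min = (h_o·b_o³ − h_i·b_i³)/12 with b_o = 3.80, b_i = 2.940 in (shorter outer/inner sides).
I_min = (4.46×3.80³ − 3.600×2.940³)/12 = 12.77 in⁴
Effective length L_e = K·L = 0.7 × 124 = 86.80 in
P_cr = π²EI / L_e² = π² × 30500×10³ × 12.77 / 86.80² = 5.102×10^5 lb

P_cr ≈ 510 kip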